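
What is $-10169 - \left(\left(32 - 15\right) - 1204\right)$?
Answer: $-8982$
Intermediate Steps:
$-10169 - \left(\left(32 - 15\right) - 1204\right) = -10169 - \left(17 - 1204\right) = -10169 - -1187 = -10169 + 1187 = -8982$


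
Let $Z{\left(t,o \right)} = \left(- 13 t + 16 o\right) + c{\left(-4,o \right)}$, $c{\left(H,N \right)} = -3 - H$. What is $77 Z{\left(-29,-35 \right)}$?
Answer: $-14014$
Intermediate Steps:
$Z{\left(t,o \right)} = 1 - 13 t + 16 o$ ($Z{\left(t,o \right)} = \left(- 13 t + 16 o\right) - -1 = \left(- 13 t + 16 o\right) + \left(-3 + 4\right) = \left(- 13 t + 16 o\right) + 1 = 1 - 13 t + 16 o$)
$77 Z{\left(-29,-35 \right)} = 77 \left(1 - -377 + 16 \left(-35\right)\right) = 77 \left(1 + 377 - 560\right) = 77 \left(-182\right) = -14014$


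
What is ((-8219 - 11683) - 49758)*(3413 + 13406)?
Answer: -1171611540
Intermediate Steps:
((-8219 - 11683) - 49758)*(3413 + 13406) = (-19902 - 49758)*16819 = -69660*16819 = -1171611540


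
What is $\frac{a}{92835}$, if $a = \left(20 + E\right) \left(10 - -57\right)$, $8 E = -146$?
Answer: $\frac{469}{371340} \approx 0.001263$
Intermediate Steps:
$E = - \frac{73}{4}$ ($E = \frac{1}{8} \left(-146\right) = - \frac{73}{4} \approx -18.25$)
$a = \frac{469}{4}$ ($a = \left(20 - \frac{73}{4}\right) \left(10 - -57\right) = \frac{7 \left(10 + 57\right)}{4} = \frac{7}{4} \cdot 67 = \frac{469}{4} \approx 117.25$)
$\frac{a}{92835} = \frac{469}{4 \cdot 92835} = \frac{469}{4} \cdot \frac{1}{92835} = \frac{469}{371340}$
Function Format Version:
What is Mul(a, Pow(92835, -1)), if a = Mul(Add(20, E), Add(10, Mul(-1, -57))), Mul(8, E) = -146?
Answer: Rational(469, 371340) ≈ 0.0012630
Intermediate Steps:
E = Rational(-73, 4) (E = Mul(Rational(1, 8), -146) = Rational(-73, 4) ≈ -18.250)
a = Rational(469, 4) (a = Mul(Add(20, Rational(-73, 4)), Add(10, Mul(-1, -57))) = Mul(Rational(7, 4), Add(10, 57)) = Mul(Rational(7, 4), 67) = Rational(469, 4) ≈ 117.25)
Mul(a, Pow(92835, -1)) = Mul(Rational(469, 4), Pow(92835, -1)) = Mul(Rational(469, 4), Rational(1, 92835)) = Rational(469, 371340)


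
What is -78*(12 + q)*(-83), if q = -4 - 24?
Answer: -103584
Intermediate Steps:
q = -28
-78*(12 + q)*(-83) = -78*(12 - 28)*(-83) = -78*(-16)*(-83) = 1248*(-83) = -103584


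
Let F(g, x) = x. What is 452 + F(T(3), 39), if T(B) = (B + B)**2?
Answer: 491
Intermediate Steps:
T(B) = 4*B**2 (T(B) = (2*B)**2 = 4*B**2)
452 + F(T(3), 39) = 452 + 39 = 491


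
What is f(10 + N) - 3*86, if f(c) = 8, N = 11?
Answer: -250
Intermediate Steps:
f(10 + N) - 3*86 = 8 - 3*86 = 8 - 1*258 = 8 - 258 = -250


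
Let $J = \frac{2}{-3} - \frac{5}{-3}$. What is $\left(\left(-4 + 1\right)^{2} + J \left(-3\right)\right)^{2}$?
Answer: $36$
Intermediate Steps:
$J = 1$ ($J = 2 \left(- \frac{1}{3}\right) - - \frac{5}{3} = - \frac{2}{3} + \frac{5}{3} = 1$)
$\left(\left(-4 + 1\right)^{2} + J \left(-3\right)\right)^{2} = \left(\left(-4 + 1\right)^{2} + 1 \left(-3\right)\right)^{2} = \left(\left(-3\right)^{2} - 3\right)^{2} = \left(9 - 3\right)^{2} = 6^{2} = 36$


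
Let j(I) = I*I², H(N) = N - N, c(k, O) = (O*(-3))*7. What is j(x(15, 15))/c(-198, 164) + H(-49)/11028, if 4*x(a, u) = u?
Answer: -1125/73472 ≈ -0.015312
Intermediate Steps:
x(a, u) = u/4
c(k, O) = -21*O (c(k, O) = -3*O*7 = -21*O)
H(N) = 0
j(I) = I³
j(x(15, 15))/c(-198, 164) + H(-49)/11028 = ((¼)*15)³/((-21*164)) + 0/11028 = (15/4)³/(-3444) + 0*(1/11028) = (3375/64)*(-1/3444) + 0 = -1125/73472 + 0 = -1125/73472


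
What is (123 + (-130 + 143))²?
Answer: 18496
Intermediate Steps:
(123 + (-130 + 143))² = (123 + 13)² = 136² = 18496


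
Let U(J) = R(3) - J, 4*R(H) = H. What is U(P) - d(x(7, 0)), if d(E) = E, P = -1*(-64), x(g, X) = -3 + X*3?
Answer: -241/4 ≈ -60.250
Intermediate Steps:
x(g, X) = -3 + 3*X
P = 64
R(H) = H/4
U(J) = ¾ - J (U(J) = (¼)*3 - J = ¾ - J)
U(P) - d(x(7, 0)) = (¾ - 1*64) - (-3 + 3*0) = (¾ - 64) - (-3 + 0) = -253/4 - 1*(-3) = -253/4 + 3 = -241/4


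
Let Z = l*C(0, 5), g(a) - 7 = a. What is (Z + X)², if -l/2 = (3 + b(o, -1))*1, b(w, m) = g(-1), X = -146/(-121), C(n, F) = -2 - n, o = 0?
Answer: 20268004/14641 ≈ 1384.3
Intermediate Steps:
X = 146/121 (X = -146*(-1/121) = 146/121 ≈ 1.2066)
g(a) = 7 + a
b(w, m) = 6 (b(w, m) = 7 - 1 = 6)
l = -18 (l = -2*(3 + 6) = -18 ≈ -18.000)
Z = 36 (Z = -18*(-2 - 1*0) = -18*(-2 + 0) = -18*(-2) = 36)
(Z + X)² = (36 + 146/121)² = (4502/121)² = 20268004/14641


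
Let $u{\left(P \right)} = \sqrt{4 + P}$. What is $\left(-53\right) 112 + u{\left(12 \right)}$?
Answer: $-5932$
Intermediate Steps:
$\left(-53\right) 112 + u{\left(12 \right)} = \left(-53\right) 112 + \sqrt{4 + 12} = -5936 + \sqrt{16} = -5936 + 4 = -5932$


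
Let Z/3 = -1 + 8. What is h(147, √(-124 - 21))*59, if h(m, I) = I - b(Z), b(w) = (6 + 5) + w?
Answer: -1888 + 59*I*√145 ≈ -1888.0 + 710.45*I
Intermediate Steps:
Z = 21 (Z = 3*(-1 + 8) = 3*7 = 21)
b(w) = 11 + w
h(m, I) = -32 + I (h(m, I) = I - (11 + 21) = I - 1*32 = I - 32 = -32 + I)
h(147, √(-124 - 21))*59 = (-32 + √(-124 - 21))*59 = (-32 + √(-145))*59 = (-32 + I*√145)*59 = -1888 + 59*I*√145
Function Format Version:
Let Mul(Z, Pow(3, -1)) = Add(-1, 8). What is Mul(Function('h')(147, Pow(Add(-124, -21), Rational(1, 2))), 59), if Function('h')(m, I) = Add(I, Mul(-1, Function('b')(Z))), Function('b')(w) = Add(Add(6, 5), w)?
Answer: Add(-1888, Mul(59, I, Pow(145, Rational(1, 2)))) ≈ Add(-1888.0, Mul(710.45, I))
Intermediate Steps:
Z = 21 (Z = Mul(3, Add(-1, 8)) = Mul(3, 7) = 21)
Function('b')(w) = Add(11, w)
Function('h')(m, I) = Add(-32, I) (Function('h')(m, I) = Add(I, Mul(-1, Add(11, 21))) = Add(I, Mul(-1, 32)) = Add(I, -32) = Add(-32, I))
Mul(Function('h')(147, Pow(Add(-124, -21), Rational(1, 2))), 59) = Mul(Add(-32, Pow(Add(-124, -21), Rational(1, 2))), 59) = Mul(Add(-32, Pow(-145, Rational(1, 2))), 59) = Mul(Add(-32, Mul(I, Pow(145, Rational(1, 2)))), 59) = Add(-1888, Mul(59, I, Pow(145, Rational(1, 2))))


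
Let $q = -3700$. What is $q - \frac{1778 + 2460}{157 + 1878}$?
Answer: $- \frac{7533738}{2035} \approx -3702.1$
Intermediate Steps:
$q - \frac{1778 + 2460}{157 + 1878} = -3700 - \frac{1778 + 2460}{157 + 1878} = -3700 - \frac{4238}{2035} = - \frac{7533738}{2035}$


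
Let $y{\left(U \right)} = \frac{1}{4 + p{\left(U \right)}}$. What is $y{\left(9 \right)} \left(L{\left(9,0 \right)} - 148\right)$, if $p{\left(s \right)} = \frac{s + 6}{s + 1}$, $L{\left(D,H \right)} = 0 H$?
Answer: $- \frac{296}{11} \approx -26.909$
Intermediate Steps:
$L{\left(D,H \right)} = 0$
$p{\left(s \right)} = \frac{6 + s}{1 + s}$
$y{\left(U \right)} = \frac{1}{4 + \frac{6 + U}{1 + U}}$
$y{\left(9 \right)} \left(L{\left(9,0 \right)} - 148\right) = \frac{1 + 9}{5 \left(2 + 9\right)} \left(0 - 148\right) = \frac{1}{5} \cdot \frac{1}{11} \cdot 10 \left(-148\right) = \frac{2}{11} \left(-148\right) = - \frac{296}{11}$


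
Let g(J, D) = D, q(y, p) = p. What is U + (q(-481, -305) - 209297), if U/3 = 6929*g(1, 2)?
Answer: -168028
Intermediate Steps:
U = 41574 (U = 3*(6929*2) = 3*13858 = 41574)
U + (q(-481, -305) - 209297) = 41574 + (-305 - 209297) = 41574 - 209602 = -168028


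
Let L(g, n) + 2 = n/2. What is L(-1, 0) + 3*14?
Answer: 40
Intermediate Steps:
L(g, n) = -2 + n/2
L(-1, 0) + 3*14 = (-2 + (½)*0) + 3*14 = (-2 + 0) + 42 = -2 + 42 = 40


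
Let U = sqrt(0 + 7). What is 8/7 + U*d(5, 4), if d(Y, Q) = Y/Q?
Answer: 8/7 + 5*sqrt(7)/4 ≈ 4.4500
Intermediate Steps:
U = sqrt(7) ≈ 2.6458
8/7 + U*d(5, 4) = 8/7 + sqrt(7)*(5/4) = 8/7 + 5*sqrt(7)/4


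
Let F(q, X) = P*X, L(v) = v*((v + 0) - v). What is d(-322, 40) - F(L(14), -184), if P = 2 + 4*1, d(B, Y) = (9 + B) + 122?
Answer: 913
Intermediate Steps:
d(B, Y) = 131 + B
P = 6 (P = 2 + 4 = 6)
L(v) = 0 (L(v) = v*(v - v) = v*0 = 0)
F(q, X) = 6*X
d(-322, 40) - F(L(14), -184) = (131 - 322) - 6*(-184) = -191 - 1*(-1104) = -191 + 1104 = 913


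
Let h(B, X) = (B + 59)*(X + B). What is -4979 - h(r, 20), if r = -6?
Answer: -5721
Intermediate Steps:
h(B, X) = (59 + B)*(B + X)
-4979 - h(r, 20) = -4979 - ((-6)**2 + 59*(-6) + 59*20 - 6*20) = -4979 - (36 - 354 + 1180 - 120) = -4979 - 1*742 = -4979 - 742 = -5721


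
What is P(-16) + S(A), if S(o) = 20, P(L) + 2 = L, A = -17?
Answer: 2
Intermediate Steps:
P(L) = -2 + L
P(-16) + S(A) = (-2 - 16) + 20 = -18 + 20 = 2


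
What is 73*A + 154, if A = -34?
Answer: -2328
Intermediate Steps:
73*A + 154 = 73*(-34) + 154 = -2482 + 154 = -2328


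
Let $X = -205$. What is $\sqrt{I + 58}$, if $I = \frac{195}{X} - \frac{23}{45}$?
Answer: $\frac{2 \sqrt{5345990}}{615} \approx 7.5191$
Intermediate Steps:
$I = - \frac{2698}{1845}$ ($I = \frac{195}{-205} - \frac{23}{45} = 195 \left(- \frac{1}{205}\right) - \frac{23}{45} = - \frac{39}{41} - \frac{23}{45} = - \frac{2698}{1845} \approx -1.4623$)
$\sqrt{I + 58} = \sqrt{- \frac{2698}{1845} + 58} = \sqrt{\frac{104312}{1845}} = \frac{2 \sqrt{5345990}}{615}$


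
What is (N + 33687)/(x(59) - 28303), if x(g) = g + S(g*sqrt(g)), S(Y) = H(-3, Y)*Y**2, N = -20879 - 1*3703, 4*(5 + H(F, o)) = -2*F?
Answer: -6070/498047 ≈ -0.012188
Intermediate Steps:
H(F, o) = -5 - F/2 (H(F, o) = -5 + (-2*F)/4 = -5 - F/2)
N = -24582 (N = -20879 - 3703 = -24582)
S(Y) = -7*Y**2/2 (S(Y) = (-5 - 1/2*(-3))*Y**2 = (-5 + 3/2)*Y**2 = -7*Y**2/2)
x(g) = g - 7*g**3/2
(N + 33687)/(x(59) - 28303) = (-24582 + 33687)/((59 - 7/2*59**3) - 28303) = 9105/((59 - 7/2*205379) - 28303) = 9105/((59 - 1437653/2) - 28303) = 9105/(-1437535/2 - 28303) = 9105/(-1494141/2) = 9105*(-2/1494141) = -6070/498047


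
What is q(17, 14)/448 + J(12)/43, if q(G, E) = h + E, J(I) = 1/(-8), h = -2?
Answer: 115/4816 ≈ 0.023879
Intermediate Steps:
J(I) = -⅛
q(G, E) = -2 + E
q(17, 14)/448 + J(12)/43 = (-2 + 14)/448 - ⅛/43 = 12*(1/448) - ⅛*1/43 = 3/112 - 1/344 = 115/4816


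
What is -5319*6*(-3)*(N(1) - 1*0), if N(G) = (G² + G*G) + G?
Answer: 287226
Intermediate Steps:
N(G) = G + 2*G² (N(G) = (G² + G²) + G = 2*G² + G = G + 2*G²)
-5319*6*(-3)*(N(1) - 1*0) = -5319*6*(-3)*(1*(1 + 2*1) - 1*0) = -(-95742)*(1*(1 + 2) + 0) = -(-95742)*(1*3 + 0) = -(-95742)*(3 + 0) = -(-95742)*3 = -5319*(-54) = 287226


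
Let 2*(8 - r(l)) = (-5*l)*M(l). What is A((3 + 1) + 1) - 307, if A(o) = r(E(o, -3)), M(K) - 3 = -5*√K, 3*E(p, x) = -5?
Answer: -623/2 + 125*I*√15/18 ≈ -311.5 + 26.896*I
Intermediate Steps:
E(p, x) = -5/3 (E(p, x) = (⅓)*(-5) = -5/3)
M(K) = 3 - 5*√K
r(l) = 8 + 5*l*(3 - 5*√l)/2 (r(l) = 8 - (-5*l)*(3 - 5*√l)/2 = 8 - (-5)*l*(3 - 5*√l)/2 = 8 + 5*l*(3 - 5*√l)/2)
A(o) = -9/2 + 125*I*√15/18 (A(o) = 8 - (-125)*I*√15/18 + (15/2)*(-5/3) = 8 - (-125)*I*√15/18 - 25/2 = 8 + 125*I*√15/18 - 25/2 = -9/2 + 125*I*√15/18)
A((3 + 1) + 1) - 307 = (-9/2 + 125*I*√15/18) - 307 = -623/2 + 125*I*√15/18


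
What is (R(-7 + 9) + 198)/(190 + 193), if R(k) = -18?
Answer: 180/383 ≈ 0.46997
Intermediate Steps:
(R(-7 + 9) + 198)/(190 + 193) = (-18 + 198)/(190 + 193) = 180/383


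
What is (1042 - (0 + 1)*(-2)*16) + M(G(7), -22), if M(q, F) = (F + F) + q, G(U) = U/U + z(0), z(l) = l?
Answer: 1031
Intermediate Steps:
G(U) = 1 (G(U) = U/U + 0 = 1 + 0 = 1)
M(q, F) = q + 2*F (M(q, F) = 2*F + q = q + 2*F)
(1042 - (0 + 1)*(-2)*16) + M(G(7), -22) = (1042 - (0 + 1)*(-2)*16) + (1 + 2*(-22)) = (1042 - (-2)*16) + (1 - 44) = (1042 - 1*(-2)*16) - 43 = (1042 + 2*16) - 43 = (1042 + 32) - 43 = 1074 - 43 = 1031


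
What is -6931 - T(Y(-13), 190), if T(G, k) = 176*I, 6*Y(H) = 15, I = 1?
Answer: -7107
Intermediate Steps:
Y(H) = 5/2 (Y(H) = (⅙)*15 = 5/2)
T(G, k) = 176 (T(G, k) = 176*1 = 176)
-6931 - T(Y(-13), 190) = -6931 - 1*176 = -6931 - 176 = -7107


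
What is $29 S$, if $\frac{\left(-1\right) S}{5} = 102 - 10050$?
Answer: $1442460$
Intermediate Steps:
$S = 49740$ ($S = - 5 \left(102 - 10050\right) = \left(-5\right) \left(-9948\right) = 49740$)
$29 S = 29 \cdot 49740 = 1442460$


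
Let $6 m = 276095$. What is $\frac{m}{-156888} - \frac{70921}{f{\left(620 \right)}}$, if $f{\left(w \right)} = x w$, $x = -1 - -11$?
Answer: $- \frac{8558964011}{729529200} \approx -11.732$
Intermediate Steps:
$m = \frac{276095}{6}$ ($m = \frac{1}{6} \cdot 276095 = \frac{276095}{6} \approx 46016.0$)
$x = 10$ ($x = -1 + 11 = 10$)
$f{\left(w \right)} = 10 w$
$\frac{m}{-156888} - \frac{70921}{f{\left(620 \right)}} = \frac{276095}{6 \left(-156888\right)} - \frac{70921}{10 \cdot 620} = \frac{276095}{6} \left(- \frac{1}{156888}\right) - \frac{70921}{6200} = - \frac{276095}{941328} - \frac{70921}{6200} = - \frac{8558964011}{729529200}$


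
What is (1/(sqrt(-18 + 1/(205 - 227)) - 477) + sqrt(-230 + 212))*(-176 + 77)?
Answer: 1038906/5006035 - 297*I*sqrt(2) + 99*I*sqrt(8734)/5006035 ≈ 0.20753 - 420.02*I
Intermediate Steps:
(1/(sqrt(-18 + 1/(205 - 227)) - 477) + sqrt(-230 + 212))*(-176 + 77) = (1/(sqrt(-18 + 1/(-22)) - 477) + sqrt(-18))*(-99) = (1/(sqrt(-18 - 1/22) - 477) + 3*I*sqrt(2))*(-99) = (1/(sqrt(-397/22) - 477) + 3*I*sqrt(2))*(-99) = (1/(I*sqrt(8734)/22 - 477) + 3*I*sqrt(2))*(-99) = (1/(-477 + I*sqrt(8734)/22) + 3*I*sqrt(2))*(-99) = -99/(-477 + I*sqrt(8734)/22) - 297*I*sqrt(2)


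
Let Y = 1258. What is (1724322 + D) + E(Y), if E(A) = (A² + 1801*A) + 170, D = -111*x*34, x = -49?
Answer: 5757640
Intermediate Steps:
D = 184926 (D = -111*(-49)*34 = 5439*34 = 184926)
E(A) = 170 + A² + 1801*A
(1724322 + D) + E(Y) = (1724322 + 184926) + (170 + 1258² + 1801*1258) = 1909248 + (170 + 1582564 + 2265658) = 1909248 + 3848392 = 5757640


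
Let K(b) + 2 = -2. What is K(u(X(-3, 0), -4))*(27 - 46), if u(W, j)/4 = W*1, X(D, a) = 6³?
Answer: 76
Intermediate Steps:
X(D, a) = 216
u(W, j) = 4*W (u(W, j) = 4*(W*1) = 4*W)
K(b) = -4 (K(b) = -2 - 2 = -4)
K(u(X(-3, 0), -4))*(27 - 46) = -4*(27 - 46) = -4*(-19) = 76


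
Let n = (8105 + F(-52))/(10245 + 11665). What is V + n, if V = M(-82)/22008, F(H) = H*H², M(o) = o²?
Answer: -24721457/4305315 ≈ -5.7421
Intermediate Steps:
F(H) = H³
n = -18929/3130 (n = (8105 + (-52)³)/(10245 + 11665) = (8105 - 140608)/21910 = -132503*1/21910 = -18929/3130 ≈ -6.0476)
V = 1681/5502 (V = (-82)²/22008 = 6724*(1/22008) = 1681/5502 ≈ 0.30553)
V + n = 1681/5502 - 18929/3130 = -24721457/4305315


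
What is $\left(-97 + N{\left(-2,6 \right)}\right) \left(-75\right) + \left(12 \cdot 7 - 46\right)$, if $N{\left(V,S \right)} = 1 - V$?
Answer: $7088$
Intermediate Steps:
$\left(-97 + N{\left(-2,6 \right)}\right) \left(-75\right) + \left(12 \cdot 7 - 46\right) = \left(-97 + \left(1 - -2\right)\right) \left(-75\right) + \left(12 \cdot 7 - 46\right) = \left(-97 + \left(1 + 2\right)\right) \left(-75\right) + \left(84 - 46\right) = \left(-97 + 3\right) \left(-75\right) + 38 = \left(-94\right) \left(-75\right) + 38 = 7050 + 38 = 7088$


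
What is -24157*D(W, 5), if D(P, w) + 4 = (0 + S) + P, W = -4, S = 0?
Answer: 193256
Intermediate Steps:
D(P, w) = -4 + P (D(P, w) = -4 + ((0 + 0) + P) = -4 + (0 + P) = -4 + P)
-24157*D(W, 5) = -24157*(-4 - 4) = -24157*(-8) = 193256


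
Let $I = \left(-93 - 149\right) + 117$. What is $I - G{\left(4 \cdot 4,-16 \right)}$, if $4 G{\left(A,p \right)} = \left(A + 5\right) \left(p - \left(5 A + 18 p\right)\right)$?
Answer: $-1133$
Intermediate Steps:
$G{\left(A,p \right)} = \frac{\left(5 + A\right) \left(- 17 p - 5 A\right)}{4}$ ($G{\left(A,p \right)} = \frac{\left(A + 5\right) \left(p - \left(5 A + 18 p\right)\right)}{4} = \frac{\left(5 + A\right) \left(p - \left(5 A + 18 p\right)\right)}{4} = \frac{\left(5 + A\right) \left(- 17 p - 5 A\right)}{4}$)
$I = -125$ ($I = -242 + 117 = -125$)
$I - G{\left(4 \cdot 4,-16 \right)} = -125 - \left(\left(- \frac{85}{4}\right) \left(-16\right) - \frac{25 \cdot 4 \cdot 4}{4} - \frac{5 \left(4 \cdot 4\right)^{2}}{4} - \frac{17}{4} \cdot 4 \cdot 4 \left(-16\right)\right) = -125 - \left(340 - 100 - \frac{5 \cdot 16^{2}}{4} - 68 \left(-16\right)\right) = -125 - \left(340 - 100 - 320 + 1088\right) = -125 - 1008 = -1133$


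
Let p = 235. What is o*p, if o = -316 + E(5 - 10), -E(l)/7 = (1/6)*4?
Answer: -226070/3 ≈ -75357.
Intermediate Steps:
E(l) = -14/3 (E(l) = -7*1/6*4 = -7*1*(1/6)*4 = -7*4/6 = -7*2/3 = -14/3)
o = -962/3 (o = -316 - 14/3 = -962/3 ≈ -320.67)
o*p = -962/3*235 = -226070/3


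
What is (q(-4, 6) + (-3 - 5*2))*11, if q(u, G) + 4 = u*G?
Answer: -451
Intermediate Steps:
q(u, G) = -4 + G*u (q(u, G) = -4 + u*G = -4 + G*u)
(q(-4, 6) + (-3 - 5*2))*11 = ((-4 + 6*(-4)) + (-3 - 5*2))*11 = ((-4 - 24) + (-3 - 10))*11 = (-28 - 13)*11 = -41*11 = -451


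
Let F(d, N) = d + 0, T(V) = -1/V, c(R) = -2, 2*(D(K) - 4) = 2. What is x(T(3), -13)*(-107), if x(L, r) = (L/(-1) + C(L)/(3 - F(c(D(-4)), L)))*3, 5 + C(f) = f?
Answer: 1177/5 ≈ 235.40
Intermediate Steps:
D(K) = 5 (D(K) = 4 + (½)*2 = 4 + 1 = 5)
C(f) = -5 + f
F(d, N) = d
x(L, r) = -3 - 12*L/5 (x(L, r) = (L/(-1) + (-5 + L)/(3 - 1*(-2)))*3 = (L*(-1) + (-5 + L)/(3 + 2))*3 = (-L + (-5 + L)/5)*3 = (-L + (-5 + L)*(⅕))*3 = (-L + (-1 + L/5))*3 = (-1 - 4*L/5)*3 = -3 - 12*L/5)
x(T(3), -13)*(-107) = (-3 - (-12)/(5*3))*(-107) = (-3 - 12/5*(-⅓))*(-107) = (-3 + ⅘)*(-107) = -11/5*(-107) = 1177/5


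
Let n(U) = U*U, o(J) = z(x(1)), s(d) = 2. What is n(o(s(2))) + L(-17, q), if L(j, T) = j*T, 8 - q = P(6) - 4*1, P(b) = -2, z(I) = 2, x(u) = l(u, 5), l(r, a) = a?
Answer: -234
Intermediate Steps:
x(u) = 5
o(J) = 2
n(U) = U²
q = 14 (q = 8 - (-2 - 4*1) = 8 - (-2 - 4) = 8 - 1*(-6) = 8 + 6 = 14)
L(j, T) = T*j
n(o(s(2))) + L(-17, q) = 2² + 14*(-17) = 4 - 238 = -234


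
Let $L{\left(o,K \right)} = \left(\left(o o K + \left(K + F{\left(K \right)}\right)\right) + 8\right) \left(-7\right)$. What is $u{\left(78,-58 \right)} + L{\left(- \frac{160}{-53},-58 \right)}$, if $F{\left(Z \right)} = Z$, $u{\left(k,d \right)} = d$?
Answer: $\frac{12354282}{2809} \approx 4398.1$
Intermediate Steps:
$L{\left(o,K \right)} = -56 - 14 K - 7 K o^{2}$ ($L{\left(o,K \right)} = \left(\left(o o K + \left(K + K\right)\right) + 8\right) \left(-7\right) = \left(\left(o^{2} K + 2 K\right) + 8\right) \left(-7\right) = \left(\left(K o^{2} + 2 K\right) + 8\right) \left(-7\right) = \left(\left(2 K + K o^{2}\right) + 8\right) \left(-7\right) = \left(8 + 2 K + K o^{2}\right) \left(-7\right) = -56 - 14 K - 7 K o^{2}$)
$u{\left(78,-58 \right)} + L{\left(- \frac{160}{-53},-58 \right)} = -58 - \left(-756 - \frac{10393600}{2809}\right) = -58 + \left(-56 + 812 + \frac{10393600}{2809}\right) = -58 + \frac{12517204}{2809} = \frac{12354282}{2809}$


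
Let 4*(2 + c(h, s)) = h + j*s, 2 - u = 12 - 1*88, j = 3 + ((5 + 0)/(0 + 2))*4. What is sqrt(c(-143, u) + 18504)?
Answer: sqrt(74879)/2 ≈ 136.82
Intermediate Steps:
j = 13 (j = 3 + (5/2)*4 = 3 + 10 = 13)
u = 78 (u = 2 - (12 - 1*88) = 2 - (12 - 88) = 2 - 1*(-76) = 2 + 76 = 78)
c(h, s) = -2 + h/4 + 13*s/4 (c(h, s) = -2 + (h + 13*s)/4 = -2 + (h/4 + 13*s/4) = -2 + h/4 + 13*s/4)
sqrt(c(-143, u) + 18504) = sqrt((-2 + (1/4)*(-143) + (13/4)*78) + 18504) = sqrt((-2 - 143/4 + 507/2) + 18504) = sqrt(863/4 + 18504) = sqrt(74879/4) = sqrt(74879)/2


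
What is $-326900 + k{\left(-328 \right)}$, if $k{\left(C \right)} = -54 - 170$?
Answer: $-327124$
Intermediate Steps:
$k{\left(C \right)} = -224$
$-326900 + k{\left(-328 \right)} = -326900 - 224 = -327124$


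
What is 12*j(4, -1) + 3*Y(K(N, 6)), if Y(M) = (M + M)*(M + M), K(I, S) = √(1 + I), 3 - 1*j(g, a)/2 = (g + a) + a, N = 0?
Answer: 36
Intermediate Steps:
j(g, a) = 6 - 4*a - 2*g (j(g, a) = 6 - 2*((g + a) + a) = 6 - 2*((a + g) + a) = 6 - 2*(g + 2*a) = 6 + (-4*a - 2*g) = 6 - 4*a - 2*g)
Y(M) = 4*M² (Y(M) = (2*M)*(2*M) = 4*M²)
12*j(4, -1) + 3*Y(K(N, 6)) = 12*(6 - 4*(-1) - 2*4) + 3*(4*(√(1 + 0))²) = 12*(6 + 4 - 8) + 3*(4*(√1)²) = 12*2 + 3*(4*1²) = 24 + 3*(4*1) = 24 + 3*4 = 24 + 12 = 36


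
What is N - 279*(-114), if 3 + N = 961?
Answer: 32764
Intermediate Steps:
N = 958 (N = -3 + 961 = 958)
N - 279*(-114) = 958 - 279*(-114) = 958 + 31806 = 32764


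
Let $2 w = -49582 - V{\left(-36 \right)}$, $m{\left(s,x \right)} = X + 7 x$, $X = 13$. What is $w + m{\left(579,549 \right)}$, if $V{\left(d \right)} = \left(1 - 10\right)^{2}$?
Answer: $- \frac{41951}{2} \approx -20976.0$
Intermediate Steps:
$V{\left(d \right)} = 81$ ($V{\left(d \right)} = \left(-9\right)^{2} = 81$)
$m{\left(s,x \right)} = 13 + 7 x$
$w = - \frac{49663}{2}$ ($w = \frac{-49582 - 81}{2} = \frac{1}{2} \left(-49663\right) = - \frac{49663}{2} \approx -24832.0$)
$w + m{\left(579,549 \right)} = - \frac{49663}{2} + \left(13 + 7 \cdot 549\right) = - \frac{49663}{2} + \left(13 + 3843\right) = - \frac{49663}{2} + 3856 = - \frac{41951}{2}$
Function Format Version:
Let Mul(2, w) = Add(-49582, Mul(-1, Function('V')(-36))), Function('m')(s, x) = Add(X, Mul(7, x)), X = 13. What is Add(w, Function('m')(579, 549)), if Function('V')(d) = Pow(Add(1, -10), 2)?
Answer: Rational(-41951, 2) ≈ -20976.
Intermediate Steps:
Function('V')(d) = 81 (Function('V')(d) = Pow(-9, 2) = 81)
Function('m')(s, x) = Add(13, Mul(7, x))
w = Rational(-49663, 2) (w = Mul(Rational(1, 2), Add(-49582, Mul(-1, 81))) = Mul(Rational(1, 2), Add(-49582, -81)) = Mul(Rational(1, 2), -49663) = Rational(-49663, 2) ≈ -24832.)
Add(w, Function('m')(579, 549)) = Add(Rational(-49663, 2), Add(13, Mul(7, 549))) = Add(Rational(-49663, 2), Add(13, 3843)) = Add(Rational(-49663, 2), 3856) = Rational(-41951, 2)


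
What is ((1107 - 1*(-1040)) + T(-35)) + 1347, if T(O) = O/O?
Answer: 3495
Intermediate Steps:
T(O) = 1
((1107 - 1*(-1040)) + T(-35)) + 1347 = ((1107 - 1*(-1040)) + 1) + 1347 = ((1107 + 1040) + 1) + 1347 = (2147 + 1) + 1347 = 2148 + 1347 = 3495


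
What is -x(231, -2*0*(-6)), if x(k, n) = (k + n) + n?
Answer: -231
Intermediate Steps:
x(k, n) = k + 2*n
-x(231, -2*0*(-6)) = -(231 + 2*(-2*0*(-6))) = -(231 + 2*(0*(-6))) = -(231 + 2*0) = -(231 + 0) = -1*231 = -231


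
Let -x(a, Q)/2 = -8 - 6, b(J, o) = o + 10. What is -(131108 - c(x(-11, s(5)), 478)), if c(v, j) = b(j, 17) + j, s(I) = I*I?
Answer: -130603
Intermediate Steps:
s(I) = I²
b(J, o) = 10 + o
x(a, Q) = 28 (x(a, Q) = -2*(-8 - 6) = -2*(-14) = 28)
c(v, j) = 27 + j (c(v, j) = (10 + 17) + j = 27 + j)
-(131108 - c(x(-11, s(5)), 478)) = -(131108 - (27 + 478)) = -(131108 - 1*505) = -(131108 - 505) = -1*130603 = -130603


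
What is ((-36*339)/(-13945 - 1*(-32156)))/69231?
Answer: -4068/420255247 ≈ -9.6798e-6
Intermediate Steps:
((-36*339)/(-13945 - 1*(-32156)))/69231 = -12204/(-13945 + 32156)*(1/69231) = -12204/18211*(1/69231) = -12204*1/18211*(1/69231) = -12204/18211*1/69231 = -4068/420255247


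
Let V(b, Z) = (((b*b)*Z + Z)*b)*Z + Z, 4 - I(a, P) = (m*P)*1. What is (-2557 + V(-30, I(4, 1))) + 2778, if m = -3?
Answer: -1324242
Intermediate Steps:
I(a, P) = 4 + 3*P (I(a, P) = 4 - (-3*P) = 4 - (-3)*P = 4 + 3*P)
V(b, Z) = Z + Z*b*(Z + Z*b²) (V(b, Z) = ((b²*Z + Z)*b)*Z + Z = ((Z*b² + Z)*b)*Z + Z = ((Z + Z*b²)*b)*Z + Z = (b*(Z + Z*b²))*Z + Z = Z*b*(Z + Z*b²) + Z = Z + Z*b*(Z + Z*b²))
(-2557 + V(-30, I(4, 1))) + 2778 = (-2557 + (4 + 3*1)*(1 + (4 + 3*1)*(-30) + (4 + 3*1)*(-30)³)) + 2778 = (-2557 + (4 + 3)*(1 + (4 + 3)*(-30) + (4 + 3)*(-27000))) + 2778 = (-2557 + 7*(1 + 7*(-30) + 7*(-27000))) + 2778 = (-2557 + 7*(1 - 210 - 189000)) + 2778 = (-2557 + 7*(-189209)) + 2778 = (-2557 - 1324463) + 2778 = -1327020 + 2778 = -1324242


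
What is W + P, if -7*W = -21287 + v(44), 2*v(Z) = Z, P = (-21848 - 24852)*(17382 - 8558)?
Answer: -2884544335/7 ≈ -4.1208e+8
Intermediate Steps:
P = -412080800 (P = -46700*8824 = -412080800)
v(Z) = Z/2
W = 21265/7 (W = -(-21287 + (½)*44)/7 = -(-21287 + 22)/7 = -⅐*(-21265) = 21265/7 ≈ 3037.9)
W + P = 21265/7 - 412080800 = -2884544335/7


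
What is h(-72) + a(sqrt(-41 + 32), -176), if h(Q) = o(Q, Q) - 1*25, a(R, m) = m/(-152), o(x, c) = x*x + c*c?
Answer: 196539/19 ≈ 10344.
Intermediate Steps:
o(x, c) = c**2 + x**2 (o(x, c) = x**2 + c**2 = c**2 + x**2)
a(R, m) = -m/152 (a(R, m) = m*(-1/152) = -m/152)
h(Q) = -25 + 2*Q**2 (h(Q) = (Q**2 + Q**2) - 1*25 = 2*Q**2 - 25 = -25 + 2*Q**2)
h(-72) + a(sqrt(-41 + 32), -176) = (-25 + 2*(-72)**2) - 1/152*(-176) = (-25 + 2*5184) + 22/19 = (-25 + 10368) + 22/19 = 10343 + 22/19 = 196539/19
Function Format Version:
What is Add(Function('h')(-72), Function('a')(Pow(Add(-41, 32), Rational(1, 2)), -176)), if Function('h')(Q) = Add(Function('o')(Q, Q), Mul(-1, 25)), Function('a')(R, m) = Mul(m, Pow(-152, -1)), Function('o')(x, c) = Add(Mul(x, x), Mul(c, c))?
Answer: Rational(196539, 19) ≈ 10344.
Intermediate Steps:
Function('o')(x, c) = Add(Pow(c, 2), Pow(x, 2)) (Function('o')(x, c) = Add(Pow(x, 2), Pow(c, 2)) = Add(Pow(c, 2), Pow(x, 2)))
Function('a')(R, m) = Mul(Rational(-1, 152), m) (Function('a')(R, m) = Mul(m, Rational(-1, 152)) = Mul(Rational(-1, 152), m))
Function('h')(Q) = Add(-25, Mul(2, Pow(Q, 2))) (Function('h')(Q) = Add(Add(Pow(Q, 2), Pow(Q, 2)), Mul(-1, 25)) = Add(Mul(2, Pow(Q, 2)), -25) = Add(-25, Mul(2, Pow(Q, 2))))
Add(Function('h')(-72), Function('a')(Pow(Add(-41, 32), Rational(1, 2)), -176)) = Add(Add(-25, Mul(2, Pow(-72, 2))), Mul(Rational(-1, 152), -176)) = Add(Add(-25, Mul(2, 5184)), Rational(22, 19)) = Add(Add(-25, 10368), Rational(22, 19)) = Add(10343, Rational(22, 19)) = Rational(196539, 19)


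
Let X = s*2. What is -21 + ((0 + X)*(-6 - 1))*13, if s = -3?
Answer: 525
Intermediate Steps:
X = -6 (X = -3*2 = -6)
-21 + ((0 + X)*(-6 - 1))*13 = -21 + ((0 - 6)*(-6 - 1))*13 = -21 - 6*(-7)*13 = -21 + 42*13 = -21 + 546 = 525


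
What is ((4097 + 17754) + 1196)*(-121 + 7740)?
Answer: 175595093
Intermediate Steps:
((4097 + 17754) + 1196)*(-121 + 7740) = (21851 + 1196)*7619 = 23047*7619 = 175595093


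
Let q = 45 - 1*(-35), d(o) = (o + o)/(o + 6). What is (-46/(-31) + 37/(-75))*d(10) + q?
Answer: 151103/1860 ≈ 81.238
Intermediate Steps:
d(o) = 2*o/(6 + o) (d(o) = (2*o)/(6 + o) = 2*o/(6 + o))
q = 80 (q = 45 + 35 = 80)
(-46/(-31) + 37/(-75))*d(10) + q = (-46/(-31) + 37/(-75))*(2*10/(6 + 10)) + 80 = (-46*(-1/31) + 37*(-1/75))*(2*10/16) + 80 = (46/31 - 37/75)*(2*10*(1/16)) + 80 = (2303/2325)*(5/4) + 80 = 2303/1860 + 80 = 151103/1860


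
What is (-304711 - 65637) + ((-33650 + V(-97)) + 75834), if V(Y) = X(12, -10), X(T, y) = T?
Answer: -328152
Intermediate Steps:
V(Y) = 12
(-304711 - 65637) + ((-33650 + V(-97)) + 75834) = (-304711 - 65637) + ((-33650 + 12) + 75834) = -370348 + (-33638 + 75834) = -370348 + 42196 = -328152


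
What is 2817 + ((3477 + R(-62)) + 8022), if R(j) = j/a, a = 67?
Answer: 959110/67 ≈ 14315.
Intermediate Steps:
R(j) = j/67
2817 + ((3477 + R(-62)) + 8022) = 2817 + ((3477 + (1/67)*(-62)) + 8022) = 2817 + ((3477 - 62/67) + 8022) = 2817 + (232897/67 + 8022) = 2817 + 770371/67 = 959110/67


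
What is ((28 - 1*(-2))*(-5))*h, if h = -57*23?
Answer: 196650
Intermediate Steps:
h = -1311
((28 - 1*(-2))*(-5))*h = ((28 - 1*(-2))*(-5))*(-1311) = ((28 + 2)*(-5))*(-1311) = (30*(-5))*(-1311) = -150*(-1311) = 196650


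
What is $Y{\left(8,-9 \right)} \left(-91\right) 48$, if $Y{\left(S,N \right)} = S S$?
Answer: $-279552$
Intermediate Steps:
$Y{\left(S,N \right)} = S^{2}$
$Y{\left(8,-9 \right)} \left(-91\right) 48 = 8^{2} \left(-91\right) 48 = 64 \left(-91\right) 48 = \left(-5824\right) 48 = -279552$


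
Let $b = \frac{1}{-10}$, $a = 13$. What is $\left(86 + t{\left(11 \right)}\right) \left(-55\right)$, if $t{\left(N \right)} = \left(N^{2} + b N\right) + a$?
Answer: $- \frac{24079}{2} \approx -12040.0$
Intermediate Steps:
$b = - \frac{1}{10} \approx -0.1$
$t{\left(N \right)} = 13 + N^{2} - \frac{N}{10}$ ($t{\left(N \right)} = \left(N^{2} - \frac{N}{10}\right) + 13 = 13 + N^{2} - \frac{N}{10}$)
$\left(86 + t{\left(11 \right)}\right) \left(-55\right) = \left(86 + \left(13 + 11^{2} - \frac{11}{10}\right)\right) \left(-55\right) = \left(86 + \left(13 + 121 - \frac{11}{10}\right)\right) \left(-55\right) = \left(86 + \frac{1329}{10}\right) \left(-55\right) = \frac{2189}{10} \left(-55\right) = - \frac{24079}{2}$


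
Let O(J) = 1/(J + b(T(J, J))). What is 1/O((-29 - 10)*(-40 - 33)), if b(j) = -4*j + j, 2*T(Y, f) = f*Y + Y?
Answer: -12159537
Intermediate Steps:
T(Y, f) = Y/2 + Y*f/2 (T(Y, f) = (f*Y + Y)/2 = (Y*f + Y)/2 = (Y + Y*f)/2 = Y/2 + Y*f/2)
b(j) = -3*j
O(J) = 1/(J - 3*J*(1 + J)/2)
1/O((-29 - 10)*(-40 - 33)) = 1/(-2/(((-29 - 10)*(-40 - 33))*(1 + 3*((-29 - 10)*(-40 - 33))))) = 1/(-2/(((-39*(-73)))*(1 + 3*(-39*(-73))))) = 1/(-2/(2847*(1 + 3*2847))) = 1/(-2*1/2847/(1 + 8541)) = 1/(-2*1/2847/8542) = 1/(-2*1/2847*1/8542) = 1/(-1/12159537) = -12159537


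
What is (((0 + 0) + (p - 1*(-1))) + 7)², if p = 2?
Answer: 100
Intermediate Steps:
(((0 + 0) + (p - 1*(-1))) + 7)² = (((0 + 0) + (2 - 1*(-1))) + 7)² = ((0 + (2 + 1)) + 7)² = ((0 + 3) + 7)² = (3 + 7)² = 10² = 100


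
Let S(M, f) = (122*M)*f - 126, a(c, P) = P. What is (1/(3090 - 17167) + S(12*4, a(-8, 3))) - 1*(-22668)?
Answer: 564628469/14077 ≈ 40110.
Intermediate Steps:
S(M, f) = -126 + 122*M*f (S(M, f) = 122*M*f - 126 = -126 + 122*M*f)
(1/(3090 - 17167) + S(12*4, a(-8, 3))) - 1*(-22668) = (1/(3090 - 17167) + (-126 + 122*(12*4)*3)) - 1*(-22668) = (1/(-14077) + (-126 + 122*48*3)) + 22668 = (-1/14077 + (-126 + 17568)) + 22668 = (-1/14077 + 17442) + 22668 = 245531033/14077 + 22668 = 564628469/14077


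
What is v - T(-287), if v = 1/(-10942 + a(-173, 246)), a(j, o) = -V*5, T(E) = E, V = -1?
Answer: 3138918/10937 ≈ 287.00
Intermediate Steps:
a(j, o) = 5 (a(j, o) = -1*(-1)*5 = 1*5 = 5)
v = -1/10937 (v = 1/(-10942 + 5) = 1/(-10937) = -1/10937 ≈ -9.1433e-5)
v - T(-287) = -1/10937 - 1*(-287) = -1/10937 + 287 = 3138918/10937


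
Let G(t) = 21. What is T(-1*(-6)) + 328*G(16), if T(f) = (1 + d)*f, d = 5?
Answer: 6924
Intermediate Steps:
T(f) = 6*f (T(f) = (1 + 5)*f = 6*f)
T(-1*(-6)) + 328*G(16) = 6*(-1*(-6)) + 328*21 = 6*6 + 6888 = 36 + 6888 = 6924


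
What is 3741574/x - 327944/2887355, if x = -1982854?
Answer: -5726758734473/2862601705585 ≈ -2.0005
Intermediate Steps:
3741574/x - 327944/2887355 = 3741574/(-1982854) - 327944/2887355 = 3741574*(-1/1982854) - 327944*1/2887355 = -1870787/991427 - 327944/2887355 = -5726758734473/2862601705585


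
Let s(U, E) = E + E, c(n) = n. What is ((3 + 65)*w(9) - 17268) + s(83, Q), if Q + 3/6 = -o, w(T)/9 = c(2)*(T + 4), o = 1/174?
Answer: -118060/87 ≈ -1357.0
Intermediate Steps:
o = 1/174 ≈ 0.0057471
w(T) = 72 + 18*T (w(T) = 9*(2*(T + 4)) = 9*(2*(4 + T)) = 9*(8 + 2*T) = 72 + 18*T)
Q = -44/87 (Q = -1/2 - 1*1/174 = -1/2 - 1/174 = -44/87 ≈ -0.50575)
s(U, E) = 2*E
((3 + 65)*w(9) - 17268) + s(83, Q) = ((3 + 65)*(72 + 18*9) - 17268) + 2*(-44/87) = (68*(72 + 162) - 17268) - 88/87 = (68*234 - 17268) - 88/87 = (15912 - 17268) - 88/87 = -1356 - 88/87 = -118060/87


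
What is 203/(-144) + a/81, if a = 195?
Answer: 431/432 ≈ 0.99769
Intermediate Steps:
203/(-144) + a/81 = 203/(-144) + 195/81 = 203*(-1/144) + 195*(1/81) = -203/144 + 65/27 = 431/432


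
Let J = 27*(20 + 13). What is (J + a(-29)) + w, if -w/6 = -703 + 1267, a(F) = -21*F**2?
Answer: -20154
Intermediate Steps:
J = 891 (J = 27*33 = 891)
w = -3384 (w = -6*(-703 + 1267) = -6*564 = -3384)
(J + a(-29)) + w = (891 - 21*(-29)**2) - 3384 = (891 - 21*841) - 3384 = (891 - 17661) - 3384 = -16770 - 3384 = -20154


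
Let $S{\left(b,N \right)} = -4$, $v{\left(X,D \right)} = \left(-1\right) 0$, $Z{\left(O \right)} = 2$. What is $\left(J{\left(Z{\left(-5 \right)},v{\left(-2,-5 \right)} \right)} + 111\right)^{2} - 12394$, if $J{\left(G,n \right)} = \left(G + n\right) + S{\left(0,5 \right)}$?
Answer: $-513$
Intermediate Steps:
$v{\left(X,D \right)} = 0$
$J{\left(G,n \right)} = -4 + G + n$ ($J{\left(G,n \right)} = \left(G + n\right) - 4 = -4 + G + n$)
$\left(J{\left(Z{\left(-5 \right)},v{\left(-2,-5 \right)} \right)} + 111\right)^{2} - 12394 = \left(\left(-4 + 2 + 0\right) + 111\right)^{2} - 12394 = \left(-2 + 111\right)^{2} - 12394 = 109^{2} - 12394 = 11881 - 12394 = -513$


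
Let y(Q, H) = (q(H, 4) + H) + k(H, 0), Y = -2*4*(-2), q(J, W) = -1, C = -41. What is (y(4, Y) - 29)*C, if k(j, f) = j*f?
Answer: 574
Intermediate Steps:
k(j, f) = f*j
Y = 16 (Y = -8*(-2) = 16)
y(Q, H) = -1 + H (y(Q, H) = (-1 + H) + 0*H = (-1 + H) + 0 = -1 + H)
(y(4, Y) - 29)*C = ((-1 + 16) - 29)*(-41) = (15 - 29)*(-41) = -14*(-41) = 574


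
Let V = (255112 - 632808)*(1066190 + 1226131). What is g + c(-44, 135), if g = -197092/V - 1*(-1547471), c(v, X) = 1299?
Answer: 335231449415981353/216450118104 ≈ 1.5488e+6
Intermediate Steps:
V = -865800472416 (V = -377696*2292321 = -865800472416)
g = 334950280712564257/216450118104 (g = -197092/(-865800472416) - 1*(-1547471) = -197092*(-1/865800472416) + 1547471 = 49273/216450118104 + 1547471 = 334950280712564257/216450118104 ≈ 1.5475e+6)
g + c(-44, 135) = 334950280712564257/216450118104 + 1299 = 335231449415981353/216450118104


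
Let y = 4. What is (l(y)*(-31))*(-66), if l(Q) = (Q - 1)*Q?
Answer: 24552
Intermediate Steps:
l(Q) = Q*(-1 + Q) (l(Q) = (-1 + Q)*Q = Q*(-1 + Q))
(l(y)*(-31))*(-66) = ((4*(-1 + 4))*(-31))*(-66) = ((4*3)*(-31))*(-66) = (12*(-31))*(-66) = -372*(-66) = 24552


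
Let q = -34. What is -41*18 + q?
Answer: -772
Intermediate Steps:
-41*18 + q = -41*18 - 34 = -738 - 34 = -772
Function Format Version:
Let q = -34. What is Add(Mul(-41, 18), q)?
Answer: -772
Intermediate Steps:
Add(Mul(-41, 18), q) = Add(Mul(-41, 18), -34) = Add(-738, -34) = -772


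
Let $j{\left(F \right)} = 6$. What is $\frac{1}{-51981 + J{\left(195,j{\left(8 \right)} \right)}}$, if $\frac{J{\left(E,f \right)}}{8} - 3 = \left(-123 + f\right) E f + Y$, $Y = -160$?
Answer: $- \frac{1}{1148357} \approx -8.7081 \cdot 10^{-7}$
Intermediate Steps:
$J{\left(E,f \right)} = -1256 + 8 E f \left(-123 + f\right)$ ($J{\left(E,f \right)} = 24 + 8 \left(\left(-123 + f\right) E f - 160\right) = 24 + 8 \left(E \left(-123 + f\right) f - 160\right) = 24 + 8 \left(E f \left(-123 + f\right) - 160\right) = 24 + 8 \left(-160 + E f \left(-123 + f\right)\right) = 24 + \left(-1280 + 8 E f \left(-123 + f\right)\right) = -1256 + 8 E f \left(-123 + f\right)$)
$\frac{1}{-51981 + J{\left(195,j{\left(8 \right)} \right)}} = \frac{1}{-51981 - \left(1256 - 56160 + 1151280\right)} = \frac{1}{-51981 - \left(1152536 - 56160\right)} = \frac{1}{-51981 - 1096376} = \frac{1}{-1148357} = - \frac{1}{1148357}$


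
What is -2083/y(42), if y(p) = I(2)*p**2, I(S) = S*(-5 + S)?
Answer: 2083/10584 ≈ 0.19681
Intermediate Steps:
y(p) = -6*p**2 (y(p) = (2*(-5 + 2))*p**2 = (2*(-3))*p**2 = -6*p**2)
-2083/y(42) = -2083/((-6*42**2)) = -2083/((-6*1764)) = -2083/(-10584) = -2083*(-1/10584) = 2083/10584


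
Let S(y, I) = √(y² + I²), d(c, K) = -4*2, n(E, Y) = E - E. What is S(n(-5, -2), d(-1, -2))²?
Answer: 64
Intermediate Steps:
n(E, Y) = 0
d(c, K) = -8
S(y, I) = √(I² + y²)
S(n(-5, -2), d(-1, -2))² = (√((-8)² + 0²))² = (√(64 + 0))² = (√64)² = 8² = 64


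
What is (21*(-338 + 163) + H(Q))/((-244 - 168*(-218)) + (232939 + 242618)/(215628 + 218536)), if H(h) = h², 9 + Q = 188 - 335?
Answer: 8970262404/15795361877 ≈ 0.56790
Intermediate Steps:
Q = -156 (Q = -9 + (188 - 335) = -9 - 147 = -156)
(21*(-338 + 163) + H(Q))/((-244 - 168*(-218)) + (232939 + 242618)/(215628 + 218536)) = (21*(-338 + 163) + (-156)²)/((-244 - 168*(-218)) + (232939 + 242618)/(215628 + 218536)) = (21*(-175) + 24336)/((-244 + 36624) + 475557/434164) = (-3675 + 24336)/(36380 + 475557*(1/434164)) = 20661/(36380 + 475557/434164) = 20661/(15795361877/434164) = 20661*(434164/15795361877) = 8970262404/15795361877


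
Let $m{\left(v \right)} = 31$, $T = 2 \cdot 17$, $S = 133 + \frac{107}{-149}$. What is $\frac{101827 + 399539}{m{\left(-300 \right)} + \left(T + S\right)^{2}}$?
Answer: $\frac{11130826566}{614538407} \approx 18.112$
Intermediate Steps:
$S = \frac{19710}{149}$ ($S = 133 + 107 \left(- \frac{1}{149}\right) = 133 - \frac{107}{149} = \frac{19710}{149} \approx 132.28$)
$T = 34$
$\frac{101827 + 399539}{m{\left(-300 \right)} + \left(T + S\right)^{2}} = \frac{101827 + 399539}{31 + \left(34 + \frac{19710}{149}\right)^{2}} = \frac{501366}{31 + \left(\frac{24776}{149}\right)^{2}} = \frac{501366}{31 + \frac{613850176}{22201}} = \frac{501366}{\frac{614538407}{22201}} = 501366 \cdot \frac{22201}{614538407} = \frac{11130826566}{614538407}$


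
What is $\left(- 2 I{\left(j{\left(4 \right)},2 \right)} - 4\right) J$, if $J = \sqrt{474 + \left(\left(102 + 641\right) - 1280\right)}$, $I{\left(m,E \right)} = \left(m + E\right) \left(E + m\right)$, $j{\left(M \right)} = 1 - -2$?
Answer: $- 162 i \sqrt{7} \approx - 428.61 i$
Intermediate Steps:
$j{\left(M \right)} = 3$ ($j{\left(M \right)} = 1 + 2 = 3$)
$I{\left(m,E \right)} = \left(E + m\right)^{2}$ ($I{\left(m,E \right)} = \left(E + m\right) \left(E + m\right) = \left(E + m\right)^{2}$)
$J = 3 i \sqrt{7}$ ($J = \sqrt{474 + \left(743 - 1280\right)} = \sqrt{474 - 537} = \sqrt{-63} = 3 i \sqrt{7} \approx 7.9373 i$)
$\left(- 2 I{\left(j{\left(4 \right)},2 \right)} - 4\right) J = \left(- 2 \left(2 + 3\right)^{2} - 4\right) 3 i \sqrt{7} = \left(- 2 \cdot 5^{2} - 4\right) 3 i \sqrt{7} = \left(\left(-2\right) 25 - 4\right) 3 i \sqrt{7} = \left(-50 - 4\right) 3 i \sqrt{7} = - 54 \cdot 3 i \sqrt{7} = - 162 i \sqrt{7}$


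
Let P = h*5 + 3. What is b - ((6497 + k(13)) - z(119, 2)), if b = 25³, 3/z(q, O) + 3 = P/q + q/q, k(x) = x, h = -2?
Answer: 318974/35 ≈ 9113.5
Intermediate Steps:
P = -7 (P = -2*5 + 3 = -10 + 3 = -7)
z(q, O) = 3/(-2 - 7/q) (z(q, O) = 3/(-3 + (-7/q + q/q)) = 3/(-3 + (-7/q + 1)) = 3/(-3 + (1 - 7/q)) = 3/(-2 - 7/q))
b = 15625
b - ((6497 + k(13)) - z(119, 2)) = 15625 - ((6497 + 13) - (-3)*119/(7 + 2*119)) = 15625 - (6510 - (-3)*119/(7 + 238)) = 15625 - (6510 - (-3)*119/245) = 15625 - (6510 - 1*(-51/35)) = 15625 - (6510 + 51/35) = 15625 - 1*227901/35 = 15625 - 227901/35 = 318974/35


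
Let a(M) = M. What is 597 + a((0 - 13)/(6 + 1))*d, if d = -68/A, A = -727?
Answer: 3037249/5089 ≈ 596.83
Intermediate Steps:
d = 68/727 (d = -68/(-727) = -68*(-1/727) = 68/727 ≈ 0.093535)
597 + a((0 - 13)/(6 + 1))*d = 597 + ((0 - 13)/(6 + 1))*(68/727) = 597 - 13/7*(68/727) = 597 - 13*1/7*(68/727) = 597 - 13/7*68/727 = 597 - 884/5089 = 3037249/5089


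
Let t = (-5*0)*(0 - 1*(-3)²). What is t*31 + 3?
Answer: 3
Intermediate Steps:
t = 0 (t = 0*(0 - 1*9) = 0*(0 - 9) = 0*(-9) = 0)
t*31 + 3 = 0*31 + 3 = 0 + 3 = 3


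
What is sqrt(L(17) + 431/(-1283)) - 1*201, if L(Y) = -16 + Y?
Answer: -201 + 2*sqrt(273279)/1283 ≈ -200.19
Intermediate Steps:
sqrt(L(17) + 431/(-1283)) - 1*201 = sqrt((-16 + 17) + 431/(-1283)) - 1*201 = sqrt(1 + 431*(-1/1283)) - 201 = sqrt(1 - 431/1283) - 201 = sqrt(852/1283) - 201 = 2*sqrt(273279)/1283 - 201 = -201 + 2*sqrt(273279)/1283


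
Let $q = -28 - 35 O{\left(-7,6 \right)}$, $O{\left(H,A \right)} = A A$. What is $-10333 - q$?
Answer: $-9045$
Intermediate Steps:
$O{\left(H,A \right)} = A^{2}$
$q = -1288$ ($q = -28 - 35 \cdot 6^{2} = -28 - 1260 = -1288$)
$-10333 - q = -10333 - -1288 = -10333 + 1288 = -9045$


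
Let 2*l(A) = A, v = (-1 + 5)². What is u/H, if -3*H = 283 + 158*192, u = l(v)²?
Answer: -192/30619 ≈ -0.0062706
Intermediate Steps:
v = 16 (v = 4² = 16)
l(A) = A/2
u = 64 (u = ((½)*16)² = 8² = 64)
H = -30619/3 (H = -(283 + 158*192)/3 = -(283 + 30336)/3 = -⅓*30619 = -30619/3 ≈ -10206.)
u/H = 64/(-30619/3) = 64*(-3/30619) = -192/30619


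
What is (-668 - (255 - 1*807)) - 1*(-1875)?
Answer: 1759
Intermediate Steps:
(-668 - (255 - 1*807)) - 1*(-1875) = (-668 - (255 - 807)) + 1875 = (-668 - 1*(-552)) + 1875 = (-668 + 552) + 1875 = -116 + 1875 = 1759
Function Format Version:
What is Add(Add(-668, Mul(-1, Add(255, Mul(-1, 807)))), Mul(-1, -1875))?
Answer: 1759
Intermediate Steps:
Add(Add(-668, Mul(-1, Add(255, Mul(-1, 807)))), Mul(-1, -1875)) = Add(Add(-668, Mul(-1, Add(255, -807))), 1875) = Add(Add(-668, Mul(-1, -552)), 1875) = Add(Add(-668, 552), 1875) = Add(-116, 1875) = 1759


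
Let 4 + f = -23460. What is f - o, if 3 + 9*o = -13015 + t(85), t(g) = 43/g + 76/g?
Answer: -990797/45 ≈ -22018.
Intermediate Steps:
f = -23464 (f = -4 - 23460 = -23464)
t(g) = 119/g
o = -65083/45 (o = -1/3 + (-13015 + 119/85)/9 = -1/3 + (-13015 + 119*(1/85))/9 = -1/3 + (-13015 + 7/5)/9 = -1/3 + (1/9)*(-65068/5) = -1/3 - 65068/45 = -65083/45 ≈ -1446.3)
f - o = -23464 - 1*(-65083/45) = -23464 + 65083/45 = -990797/45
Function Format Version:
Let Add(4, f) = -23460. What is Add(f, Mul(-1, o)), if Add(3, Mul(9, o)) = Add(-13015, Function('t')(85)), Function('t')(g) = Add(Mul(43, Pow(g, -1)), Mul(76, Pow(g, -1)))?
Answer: Rational(-990797, 45) ≈ -22018.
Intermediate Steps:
f = -23464 (f = Add(-4, -23460) = -23464)
Function('t')(g) = Mul(119, Pow(g, -1))
o = Rational(-65083, 45) (o = Add(Rational(-1, 3), Mul(Rational(1, 9), Add(-13015, Mul(119, Pow(85, -1))))) = Add(Rational(-1, 3), Mul(Rational(1, 9), Add(-13015, Mul(119, Rational(1, 85))))) = Add(Rational(-1, 3), Mul(Rational(1, 9), Add(-13015, Rational(7, 5)))) = Add(Rational(-1, 3), Mul(Rational(1, 9), Rational(-65068, 5))) = Add(Rational(-1, 3), Rational(-65068, 45)) = Rational(-65083, 45) ≈ -1446.3)
Add(f, Mul(-1, o)) = Add(-23464, Mul(-1, Rational(-65083, 45))) = Add(-23464, Rational(65083, 45)) = Rational(-990797, 45)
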